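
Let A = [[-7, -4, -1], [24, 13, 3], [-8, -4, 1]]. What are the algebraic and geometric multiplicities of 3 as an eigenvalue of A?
algebraic multiplicity 2, geometric multiplicity 1

The characteristic polynomial is (x - 3)^2(x - 1), so the factor x - 3 appears with exponent 2: the algebraic multiplicity is 2.

rank(A - 3I) = 2, so the eigenspace has dimension 3 - 2 = 1: the geometric multiplicity is 1.

Since 1 < 2, A is not diagonalizable.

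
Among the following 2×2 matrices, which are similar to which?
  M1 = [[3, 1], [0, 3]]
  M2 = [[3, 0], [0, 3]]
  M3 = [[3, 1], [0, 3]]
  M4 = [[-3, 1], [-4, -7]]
3 classes: {M1, M3}, {M2}, {M4}

Characteristic polynomials: χ_{M1} = (x - 3)^2, χ_{M2} = (x - 3)^2, χ_{M3} = (x - 3)^2, χ_{M4} = (x + 5)^2.

{M1, M3}: invariant factors (x - 3)^2.

{M2}: invariant factors x - 3, x - 3.

{M4}: invariant factors (x + 5)^2.

Matrices are similar if and only if their invariant-factor lists agree; the partition into similarity classes is {M1, M3}, {M2}, {M4}.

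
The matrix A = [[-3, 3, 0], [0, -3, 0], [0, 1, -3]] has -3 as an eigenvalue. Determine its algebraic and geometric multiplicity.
algebraic multiplicity 3, geometric multiplicity 2

The characteristic polynomial is (x + 3)^3, so the factor x + 3 appears with exponent 3: the algebraic multiplicity is 3.

rank(A + 3I) = 1, so the eigenspace has dimension 3 - 1 = 2: the geometric multiplicity is 2.

Since 2 < 3, A is not diagonalizable.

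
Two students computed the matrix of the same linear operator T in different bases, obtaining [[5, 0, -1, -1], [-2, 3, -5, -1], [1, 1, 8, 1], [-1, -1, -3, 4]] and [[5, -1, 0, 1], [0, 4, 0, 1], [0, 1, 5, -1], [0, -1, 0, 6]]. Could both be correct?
Both have characteristic polynomial (x - 5)^4 and minimal polynomial (x - 5)^2. But rank(A - 5I) = 2 for A while rank(B - 5I) = 1 for B, so the number of Jordan blocks at λ = 5 differs. A and B are not similar.

No.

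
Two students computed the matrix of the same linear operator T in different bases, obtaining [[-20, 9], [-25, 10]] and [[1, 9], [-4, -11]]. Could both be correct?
Yes.

Two matrices over a field are similar if and only if they have the same invariant factors.

Both A and B have characteristic polynomial (x + 5)^2 and minimal polynomial (x + 5)^2. Computing further, both have invariant factors (x + 5)^2. Hence A and B are similar.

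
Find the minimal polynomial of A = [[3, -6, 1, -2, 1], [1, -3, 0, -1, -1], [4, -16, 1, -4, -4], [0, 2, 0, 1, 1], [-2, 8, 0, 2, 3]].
m_A(x) = (x - 1)^3

The characteristic polynomial factors as (x - 1)^5. The minimal polynomial is ∏(x - λ)^{k_λ} where k_λ is the size of the largest Jordan block at λ.

For λ = 1: rank(A - I) = 3, and the largest Jordan block has size 3 (the smallest k with rank((A - I)^k) = rank((A - I)^(k+1))).

So m_A(x) = (x - 1)^3.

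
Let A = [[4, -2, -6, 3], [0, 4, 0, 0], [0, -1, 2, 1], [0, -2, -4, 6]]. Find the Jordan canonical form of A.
The characteristic polynomial is det(xI - A) = (x - 4)^4, so the eigenvalues are 4 (algebraic multiplicity 4).

For λ = 4: rank(A - 4I) = 2, rank((A - 4I)^2) = 0. The eigenspace has dimension 4 - 2 = 2, so there are 2 Jordan blocks; the rank sequence gives block sizes [2, 2].

Assembling the blocks gives the Jordan form J above.

J = [[4, 1, 0, 0], [0, 4, 0, 0], [0, 0, 4, 1], [0, 0, 0, 4]]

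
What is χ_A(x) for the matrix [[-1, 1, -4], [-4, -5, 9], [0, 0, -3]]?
xI - A = [[x + 1, -1, 4], [4, x + 5, -9], [0, 0, x + 3]].

Expanding det(xI - A) along the first row:
det(xI - A) = + (x + 1)·det([[x + 5, -9], [0, x + 3]]) - (-1)·det([[4, -9], [0, x + 3]]) + (4)·det([[4, x + 5], [0, 0]]).

Evaluating gives χ_A(x) = x^3 + 9x^2 + 27x + 27 = (x + 3)^3.

χ_A(x) = (x + 3)^3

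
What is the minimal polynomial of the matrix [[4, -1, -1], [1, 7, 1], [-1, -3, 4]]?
m_A(x) = (x - 5)^3

The characteristic polynomial factors as (x - 5)^3. The minimal polynomial is ∏(x - λ)^{k_λ} where k_λ is the size of the largest Jordan block at λ.

For λ = 5: rank(A - 5I) = 2, and the largest Jordan block has size 3 (the smallest k with rank((A - 5I)^k) = rank((A - 5I)^(k+1))).

So m_A(x) = (x - 5)^3.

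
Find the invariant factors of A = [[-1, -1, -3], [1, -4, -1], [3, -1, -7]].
The Jordan structure of A has elementary divisors (x + 4)^3. Arranging the block sizes at each eigenvalue in decreasing order and taking row products gives the invariant factors.

Invariant factors (smallest first, each dividing the next): (x + 4)^3.

Check: the last factor (x + 4)^3 is the minimal polynomial, and the product (x + 4)^3 is the characteristic polynomial.

(x + 4)^3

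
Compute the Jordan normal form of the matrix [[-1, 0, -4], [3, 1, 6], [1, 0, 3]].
J = [[1, 1, 0], [0, 1, 0], [0, 0, 1]]

The characteristic polynomial is det(xI - A) = (x - 1)^3, so the eigenvalues are 1 (algebraic multiplicity 3).

For λ = 1: rank(A - I) = 1, rank((A - I)^2) = 0. The eigenspace has dimension 3 - 1 = 2, so there are 2 Jordan blocks; the rank sequence gives block sizes [2, 1].

Assembling the blocks gives the Jordan form J above.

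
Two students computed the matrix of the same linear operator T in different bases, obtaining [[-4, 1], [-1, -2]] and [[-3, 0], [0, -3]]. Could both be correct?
No.

Both have characteristic polynomial (x + 3)^2, but the minimal polynomial of A is (x + 3)^2 while the minimal polynomial of B is x + 3. The minimal polynomial is a similarity invariant, so A and B are not similar.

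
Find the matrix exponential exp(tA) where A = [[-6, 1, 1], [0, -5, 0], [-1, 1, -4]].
A has Jordan form J = [[-5, 1, 0], [0, -5, 0], [0, 0, -5]] with A = PJP^{-1}, so e^{tA} = P e^{tJ} P^{-1}.

For a Jordan block J_k(λ), e^{tJ_k(λ)} = e^{λt} · (I + tN + t^2 N^2/2! + ... + t^{k-1} N^{k-1}/(k-1)!) where N is the nilpotent superdiagonal part.

Assembling the blocks and conjugating back gives the entries of e^{tA} as shown above.

e^{tA} = [[(1 - t)*e^{-5*t}, t*e^{-5*t}, t*e^{-5*t}], [0, e^{-5*t}, 0], [-t*e^{-5*t}, t*e^{-5*t}, (t + 1)*e^{-5*t}]]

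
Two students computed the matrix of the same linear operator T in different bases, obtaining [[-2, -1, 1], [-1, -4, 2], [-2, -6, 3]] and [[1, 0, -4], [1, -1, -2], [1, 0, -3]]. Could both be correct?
No.

Both have characteristic polynomial (x + 1)^3, but the minimal polynomial of A is (x + 1)^3 while the minimal polynomial of B is (x + 1)^2. The minimal polynomial is a similarity invariant, so A and B are not similar.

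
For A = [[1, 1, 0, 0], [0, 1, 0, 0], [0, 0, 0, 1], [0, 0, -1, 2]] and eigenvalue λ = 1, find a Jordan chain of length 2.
We seek v_1 ∈ ker((A - I)^2) \ ker(A - I), then set v_{i+1} = (A - I) v_i.

One such chain is v_1 = [[-1, 1, -2, -2]]^T, v_2 = [[1, 0, 0, 0]]^T. Check: (A - I) v_2 = [[0, 0, 0, 0]]^T = 0.

v_1 = [[-1, 1, -2, -2]]^T, v_2 = [[1, 0, 0, 0]]^T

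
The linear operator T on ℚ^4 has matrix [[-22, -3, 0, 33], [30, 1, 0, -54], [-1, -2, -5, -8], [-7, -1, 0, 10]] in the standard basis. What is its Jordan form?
J = [[-5, 1, 0, 0], [0, -5, 1, 0], [0, 0, -5, 0], [0, 0, 0, -1]]

The characteristic polynomial is det(xI - A) = (x + 1)(x + 5)^3, so the eigenvalues are -5 (algebraic multiplicity 3), -1 (algebraic multiplicity 1).

For λ = -5: rank(A + 5I) = 3, rank((A + 5I)^2) = 2, rank((A + 5I)^3) = 1. The eigenspace has dimension 4 - 3 = 1, so there is 1 Jordan block; the rank sequence gives block sizes [3].

For λ = -1: algebraic multiplicity 1 gives one 1×1 block.

Assembling the blocks gives the Jordan form J above.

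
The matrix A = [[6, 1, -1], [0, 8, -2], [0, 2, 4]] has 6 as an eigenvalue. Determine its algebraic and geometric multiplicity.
The characteristic polynomial is (x - 6)^3, so the factor x - 6 appears with exponent 3: the algebraic multiplicity is 3.

rank(A - 6I) = 1, so the eigenspace has dimension 3 - 1 = 2: the geometric multiplicity is 2.

Since 2 < 3, A is not diagonalizable.

algebraic multiplicity 3, geometric multiplicity 2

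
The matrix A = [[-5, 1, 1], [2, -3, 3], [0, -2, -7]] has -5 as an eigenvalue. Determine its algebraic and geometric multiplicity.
algebraic multiplicity 3, geometric multiplicity 1

The characteristic polynomial is (x + 5)^3, so the factor x + 5 appears with exponent 3: the algebraic multiplicity is 3.

rank(A + 5I) = 2, so the eigenspace has dimension 3 - 2 = 1: the geometric multiplicity is 1.

Since 1 < 3, A is not diagonalizable.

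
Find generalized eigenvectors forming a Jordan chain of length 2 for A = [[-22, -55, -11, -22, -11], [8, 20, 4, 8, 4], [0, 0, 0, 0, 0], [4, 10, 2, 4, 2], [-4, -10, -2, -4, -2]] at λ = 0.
We seek v_1 ∈ ker(A^2) \ ker(A), then set v_{i+1} = A v_i.

One such chain is v_1 = [[-2, 1, 0, 0, 0]]^T, v_2 = [[-11, 4, 0, 2, -2]]^T. Check: A v_2 = [[0, 0, 0, 0, 0]]^T = 0.

v_1 = [[-2, 1, 0, 0, 0]]^T, v_2 = [[-11, 4, 0, 2, -2]]^T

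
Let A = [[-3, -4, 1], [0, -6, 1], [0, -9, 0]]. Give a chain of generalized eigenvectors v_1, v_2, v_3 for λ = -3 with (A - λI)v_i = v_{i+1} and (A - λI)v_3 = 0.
We seek v_1 ∈ ker((A + 3I)^3) \ ker((A + 3I)^2), then set v_{i+1} = (A + 3I) v_i.

One such chain is v_1 = [[1, 1, 2]]^T, v_2 = [[-2, -1, -3]]^T, v_3 = [[1, 0, 0]]^T. Check: (A + 3I) v_3 = [[0, 0, 0]]^T = 0.

v_1 = [[1, 1, 2]]^T, v_2 = [[-2, -1, -3]]^T, v_3 = [[1, 0, 0]]^T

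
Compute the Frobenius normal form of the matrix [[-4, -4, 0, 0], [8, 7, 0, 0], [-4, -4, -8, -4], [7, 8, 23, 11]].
R = [[0, -4, 0, 0], [1, 3, 0, 0], [0, 0, 0, -4], [0, 0, 1, 3]]

The invariant factors of A (the non-unit diagonal entries of the Smith normal form of xI - A over ℚ[x]) are x^2 - 3x + 4, x^2 - 3x + 4, each dividing the next. The characteristic polynomial is their product, (x^2 - 3x + 4)^2.

The rational canonical form is the block-diagonal matrix of companion matrices C(f_i):
R = [[0, -4, 0, 0], [1, 3, 0, 0], [0, 0, 0, -4], [0, 0, 1, 3]].

Note the characteristic polynomial does not split into linear factors over ℚ, so A has no Jordan form over ℚ; the rational canonical form exists over any field.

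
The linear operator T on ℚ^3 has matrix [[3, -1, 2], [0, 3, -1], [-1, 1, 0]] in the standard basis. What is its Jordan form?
The characteristic polynomial is det(xI - A) = (x - 2)^3, so the eigenvalues are 2 (algebraic multiplicity 3).

For λ = 2: rank(A - 2I) = 2, rank((A - 2I)^2) = 1, rank((A - 2I)^3) = 0. The eigenspace has dimension 3 - 2 = 1, so there is 1 Jordan block; the rank sequence gives block sizes [3].

Assembling the blocks gives the Jordan form J above.

J = [[2, 1, 0], [0, 2, 1], [0, 0, 2]]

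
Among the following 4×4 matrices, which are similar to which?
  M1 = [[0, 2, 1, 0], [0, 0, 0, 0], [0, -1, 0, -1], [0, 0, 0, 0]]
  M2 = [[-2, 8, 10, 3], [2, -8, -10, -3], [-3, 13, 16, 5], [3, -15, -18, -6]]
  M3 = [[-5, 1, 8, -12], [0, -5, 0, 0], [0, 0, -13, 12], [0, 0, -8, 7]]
2 classes: {M1, M2}, {M3}

Characteristic polynomials: χ_{M1} = x^4, χ_{M2} = x^4, χ_{M3} = (x + 1)(x + 5)^3.

{M1, M2}: invariant factors x, x^3.

{M3}: invariant factors x + 5, (x + 1)(x + 5)^2.

Matrices are similar if and only if their invariant-factor lists agree; the partition into similarity classes is {M1, M2}, {M3}.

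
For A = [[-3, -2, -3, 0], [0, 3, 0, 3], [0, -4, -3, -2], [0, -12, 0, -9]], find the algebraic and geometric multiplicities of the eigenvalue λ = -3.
algebraic multiplicity 4, geometric multiplicity 2

The characteristic polynomial is (x + 3)^4, so the factor x + 3 appears with exponent 4: the algebraic multiplicity is 4.

rank(A + 3I) = 2, so the eigenspace has dimension 4 - 2 = 2: the geometric multiplicity is 2.

Since 2 < 4, A is not diagonalizable.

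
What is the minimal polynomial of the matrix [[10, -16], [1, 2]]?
m_A(x) = (x - 6)^2

The characteristic polynomial factors as (x - 6)^2. The minimal polynomial is ∏(x - λ)^{k_λ} where k_λ is the size of the largest Jordan block at λ.

For λ = 6: rank(A - 6I) = 1, and the largest Jordan block has size 2 (the smallest k with rank((A - 6I)^k) = rank((A - 6I)^(k+1))).

So m_A(x) = (x - 6)^2.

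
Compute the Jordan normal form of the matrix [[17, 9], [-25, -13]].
The characteristic polynomial is det(xI - A) = (x - 2)^2, so the eigenvalues are 2 (algebraic multiplicity 2).

For λ = 2: rank(A - 2I) = 1, rank((A - 2I)^2) = 0. The eigenspace has dimension 2 - 1 = 1, so there is 1 Jordan block; the rank sequence gives block sizes [2].

Assembling the blocks gives the Jordan form J above.

J = [[2, 1], [0, 2]]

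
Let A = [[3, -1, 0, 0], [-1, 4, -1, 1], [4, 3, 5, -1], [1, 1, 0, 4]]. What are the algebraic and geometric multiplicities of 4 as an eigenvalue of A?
algebraic multiplicity 4, geometric multiplicity 2

The characteristic polynomial is (x - 4)^4, so the factor x - 4 appears with exponent 4: the algebraic multiplicity is 4.

rank(A - 4I) = 2, so the eigenspace has dimension 4 - 2 = 2: the geometric multiplicity is 2.

Since 2 < 4, A is not diagonalizable.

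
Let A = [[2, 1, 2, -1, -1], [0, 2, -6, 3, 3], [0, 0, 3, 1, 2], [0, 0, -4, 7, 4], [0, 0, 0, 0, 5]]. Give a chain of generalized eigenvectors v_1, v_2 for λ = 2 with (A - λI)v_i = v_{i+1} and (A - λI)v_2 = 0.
We seek v_1 ∈ ker((A - 2I)^2) \ ker(A - 2I), then set v_{i+1} = (A - 2I) v_i.

One such chain is v_1 = [[0, 1, 0, 0, 0]]^T, v_2 = [[1, 0, 0, 0, 0]]^T. Check: (A - 2I) v_2 = [[0, 0, 0, 0, 0]]^T = 0.

v_1 = [[0, 1, 0, 0, 0]]^T, v_2 = [[1, 0, 0, 0, 0]]^T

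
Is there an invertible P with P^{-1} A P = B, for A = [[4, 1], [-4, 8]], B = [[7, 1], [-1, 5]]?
Two matrices over a field are similar if and only if they have the same invariant factors.

Both A and B have characteristic polynomial (x - 6)^2 and minimal polynomial (x - 6)^2. Computing further, both have invariant factors (x - 6)^2. Hence A and B are similar.

Yes.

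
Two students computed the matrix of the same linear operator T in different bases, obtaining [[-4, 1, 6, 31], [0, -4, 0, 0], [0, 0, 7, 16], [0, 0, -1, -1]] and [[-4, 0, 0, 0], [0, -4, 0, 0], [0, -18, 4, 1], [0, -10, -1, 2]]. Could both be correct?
Both have characteristic polynomial (x - 3)^2(x + 4)^2, but the minimal polynomial of A is (x - 3)^2(x + 4)^2 while the minimal polynomial of B is (x - 3)^2(x + 4). The minimal polynomial is a similarity invariant, so A and B are not similar.

No.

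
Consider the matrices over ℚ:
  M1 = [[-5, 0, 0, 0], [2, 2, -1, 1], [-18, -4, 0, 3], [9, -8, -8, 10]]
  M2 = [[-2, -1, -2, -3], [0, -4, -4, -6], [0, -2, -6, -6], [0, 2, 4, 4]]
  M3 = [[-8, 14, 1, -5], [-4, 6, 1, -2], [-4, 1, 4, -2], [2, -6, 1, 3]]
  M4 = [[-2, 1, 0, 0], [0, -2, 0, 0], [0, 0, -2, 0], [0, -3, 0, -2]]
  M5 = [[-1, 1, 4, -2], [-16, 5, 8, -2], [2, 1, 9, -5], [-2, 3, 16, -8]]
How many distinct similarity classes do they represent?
4 classes: {M1}, {M2, M4}, {M3}, {M5}

Characteristic polynomials: χ_{M1} = (x - 4)^3(x + 5), χ_{M2} = (x + 2)^4, χ_{M3} = (x - 2)(x - 1)^3, χ_{M4} = (x + 2)^4, χ_{M5} = (x - 2)(x - 1)^3.

{M1}: invariant factors (x - 4)^3(x + 5).

{M2, M4}: invariant factors x + 2, x + 2, (x + 2)^2.

{M3}: invariant factors (x - 2)(x - 1)^3.

{M5}: invariant factors x - 1, (x - 2)(x - 1)^2.

Matrices are similar if and only if their invariant-factor lists agree; the partition into similarity classes is {M1}, {M2, M4}, {M3}, {M5}.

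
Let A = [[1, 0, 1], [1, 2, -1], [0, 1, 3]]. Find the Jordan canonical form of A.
J = [[2, 1, 0], [0, 2, 1], [0, 0, 2]]

The characteristic polynomial is det(xI - A) = (x - 2)^3, so the eigenvalues are 2 (algebraic multiplicity 3).

For λ = 2: rank(A - 2I) = 2, rank((A - 2I)^2) = 1, rank((A - 2I)^3) = 0. The eigenspace has dimension 3 - 2 = 1, so there is 1 Jordan block; the rank sequence gives block sizes [3].

Assembling the blocks gives the Jordan form J above.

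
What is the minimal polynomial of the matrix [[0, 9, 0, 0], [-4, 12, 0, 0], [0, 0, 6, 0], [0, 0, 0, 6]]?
m_A(x) = (x - 6)^2

The characteristic polynomial factors as (x - 6)^4. The minimal polynomial is ∏(x - λ)^{k_λ} where k_λ is the size of the largest Jordan block at λ.

For λ = 6: rank(A - 6I) = 1, and the largest Jordan block has size 2 (the smallest k with rank((A - 6I)^k) = rank((A - 6I)^(k+1))).

So m_A(x) = (x - 6)^2.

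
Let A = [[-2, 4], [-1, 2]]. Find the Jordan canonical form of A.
The characteristic polynomial is det(xI - A) = x^2, so the eigenvalues are 0 (algebraic multiplicity 2).

For λ = 0: rank(A) = 1, rank(A^2) = 0. The eigenspace has dimension 2 - 1 = 1, so there is 1 Jordan block; the rank sequence gives block sizes [2].

Assembling the blocks gives the Jordan form J above.

J = [[0, 1], [0, 0]]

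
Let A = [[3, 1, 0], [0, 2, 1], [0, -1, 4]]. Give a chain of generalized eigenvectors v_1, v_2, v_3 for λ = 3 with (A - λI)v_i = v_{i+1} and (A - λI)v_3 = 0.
v_1 = [[1, -1, 0]]^T, v_2 = [[-1, 1, 1]]^T, v_3 = [[1, 0, 0]]^T

We seek v_1 ∈ ker((A - 3I)^3) \ ker((A - 3I)^2), then set v_{i+1} = (A - 3I) v_i.

One such chain is v_1 = [[1, -1, 0]]^T, v_2 = [[-1, 1, 1]]^T, v_3 = [[1, 0, 0]]^T. Check: (A - 3I) v_3 = [[0, 0, 0]]^T = 0.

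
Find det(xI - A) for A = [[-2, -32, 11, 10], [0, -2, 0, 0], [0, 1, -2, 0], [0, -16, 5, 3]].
xI - A = [[x + 2, 32, -11, -10], [0, x + 2, 0, 0], [0, -1, x + 2, 0], [0, 16, -5, x - 3]].

Expanding det(xI - A) along the first row:
det(xI - A) = + (x + 2)·det([[x + 2, 0, 0], [-1, x + 2, 0], [16, -5, x - 3]]) - (32)·det([[0, 0, 0], [0, x + 2, 0], [0, -5, x - 3]]) + (-11)·det([[0, x + 2, 0], [0, -1, 0], [0, 16, x - 3]]) - (-10)·det([[0, x + 2, 0], [0, -1, x + 2], [0, 16, -5]]).

Evaluating gives χ_A(x) = x^4 + 3x^3 - 6x^2 - 28x - 24 = (x - 3)(x + 2)^3.

χ_A(x) = (x - 3)(x + 2)^3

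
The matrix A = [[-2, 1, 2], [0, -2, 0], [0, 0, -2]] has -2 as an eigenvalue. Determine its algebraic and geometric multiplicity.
The characteristic polynomial is (x + 2)^3, so the factor x + 2 appears with exponent 3: the algebraic multiplicity is 3.

rank(A + 2I) = 1, so the eigenspace has dimension 3 - 1 = 2: the geometric multiplicity is 2.

Since 2 < 3, A is not diagonalizable.

algebraic multiplicity 3, geometric multiplicity 2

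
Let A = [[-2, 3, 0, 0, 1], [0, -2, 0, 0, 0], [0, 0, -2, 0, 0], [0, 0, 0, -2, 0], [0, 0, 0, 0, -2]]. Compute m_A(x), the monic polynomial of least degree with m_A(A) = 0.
m_A(x) = (x + 2)^2

The characteristic polynomial factors as (x + 2)^5. The minimal polynomial is ∏(x - λ)^{k_λ} where k_λ is the size of the largest Jordan block at λ.

For λ = -2: rank(A + 2I) = 1, and the largest Jordan block has size 2 (the smallest k with rank((A + 2I)^k) = rank((A + 2I)^(k+1))).

So m_A(x) = (x + 2)^2.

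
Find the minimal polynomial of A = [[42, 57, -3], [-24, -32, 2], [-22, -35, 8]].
The characteristic polynomial factors as (x - 6)^3. The minimal polynomial is ∏(x - λ)^{k_λ} where k_λ is the size of the largest Jordan block at λ.

For λ = 6: rank(A - 6I) = 2, and the largest Jordan block has size 3 (the smallest k with rank((A - 6I)^k) = rank((A - 6I)^(k+1))).

So m_A(x) = (x - 6)^3.

m_A(x) = (x - 6)^3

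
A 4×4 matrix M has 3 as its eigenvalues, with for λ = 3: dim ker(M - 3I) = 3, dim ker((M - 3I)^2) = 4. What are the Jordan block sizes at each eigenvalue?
Jordan blocks: (3, 2), (3, 1), (3, 1)

λ = 3: successive nullity increments [3, 1] count blocks of size ≥ k; block sizes are [2, 1, 1].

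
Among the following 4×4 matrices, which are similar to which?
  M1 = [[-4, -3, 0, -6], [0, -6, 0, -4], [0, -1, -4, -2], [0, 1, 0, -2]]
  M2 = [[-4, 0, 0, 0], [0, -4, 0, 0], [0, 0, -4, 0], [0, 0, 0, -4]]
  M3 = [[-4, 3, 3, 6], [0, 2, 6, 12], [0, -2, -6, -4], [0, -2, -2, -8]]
Characteristic polynomials: χ_{M1} = (x + 4)^4, χ_{M2} = (x + 4)^4, χ_{M3} = (x + 4)^4.

{M1, M3}: invariant factors x + 4, x + 4, (x + 4)^2.

{M2}: invariant factors x + 4, x + 4, x + 4, x + 4.

Matrices are similar if and only if their invariant-factor lists agree; the partition into similarity classes is {M1, M3}, {M2}.

2 classes: {M1, M3}, {M2}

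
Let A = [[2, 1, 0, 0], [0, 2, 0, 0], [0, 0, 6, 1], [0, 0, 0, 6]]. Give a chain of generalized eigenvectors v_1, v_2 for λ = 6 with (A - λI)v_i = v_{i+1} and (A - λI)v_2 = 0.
We seek v_1 ∈ ker((A - 6I)^2) \ ker(A - 6I), then set v_{i+1} = (A - 6I) v_i.

One such chain is v_1 = [[0, 0, 0, 1]]^T, v_2 = [[0, 0, 1, 0]]^T. Check: (A - 6I) v_2 = [[0, 0, 0, 0]]^T = 0.

v_1 = [[0, 0, 0, 1]]^T, v_2 = [[0, 0, 1, 0]]^T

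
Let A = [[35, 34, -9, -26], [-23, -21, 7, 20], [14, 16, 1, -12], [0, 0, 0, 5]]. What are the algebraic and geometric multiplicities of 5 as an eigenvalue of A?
algebraic multiplicity 4, geometric multiplicity 2

The characteristic polynomial is (x - 5)^4, so the factor x - 5 appears with exponent 4: the algebraic multiplicity is 4.

rank(A - 5I) = 2, so the eigenspace has dimension 4 - 2 = 2: the geometric multiplicity is 2.

Since 2 < 4, A is not diagonalizable.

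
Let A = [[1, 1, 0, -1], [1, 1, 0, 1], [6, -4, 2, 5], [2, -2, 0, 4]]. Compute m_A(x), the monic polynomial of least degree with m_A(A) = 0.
m_A(x) = (x - 2)^2

The characteristic polynomial factors as (x - 2)^4. The minimal polynomial is ∏(x - λ)^{k_λ} where k_λ is the size of the largest Jordan block at λ.

For λ = 2: rank(A - 2I) = 2, and the largest Jordan block has size 2 (the smallest k with rank((A - 2I)^k) = rank((A - 2I)^(k+1))).

So m_A(x) = (x - 2)^2.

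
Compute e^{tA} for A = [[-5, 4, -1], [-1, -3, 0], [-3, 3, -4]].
e^{tA} = [[(1 - t)*e^{-4*t}, t*(8 - 3*t)*e^{-4*t}/2, t*(t - 2)*e^{-4*t}/2], [-t*e^{-4*t}, (-3*t^2/2 + t + 1)*e^{-4*t}, t^2*e^{-4*t}/2], [-3*t*e^{-4*t}, 3*t*(2 - 3*t)*e^{-4*t}/2, (3*t^2 + 2)*e^{-4*t}/2]]

A has Jordan form J = [[-4, 1, 0], [0, -4, 1], [0, 0, -4]] with A = PJP^{-1}, so e^{tA} = P e^{tJ} P^{-1}.

For a Jordan block J_k(λ), e^{tJ_k(λ)} = e^{λt} · (I + tN + t^2 N^2/2! + ... + t^{k-1} N^{k-1}/(k-1)!) where N is the nilpotent superdiagonal part.

Assembling the blocks and conjugating back gives the entries of e^{tA} as shown above.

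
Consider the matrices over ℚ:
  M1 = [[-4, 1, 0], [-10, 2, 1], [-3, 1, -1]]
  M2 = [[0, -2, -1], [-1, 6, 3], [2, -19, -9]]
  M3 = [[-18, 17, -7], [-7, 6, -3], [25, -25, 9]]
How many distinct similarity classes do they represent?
1 class: {M1, M2, M3}

Characteristic polynomials: χ_{M1} = (x + 1)^3, χ_{M2} = (x + 1)^3, χ_{M3} = (x + 1)^3.

{M1, M2, M3}: invariant factors (x + 1)^3.

Matrices are similar if and only if their invariant-factor lists agree; the partition into similarity classes is {M1, M2, M3}.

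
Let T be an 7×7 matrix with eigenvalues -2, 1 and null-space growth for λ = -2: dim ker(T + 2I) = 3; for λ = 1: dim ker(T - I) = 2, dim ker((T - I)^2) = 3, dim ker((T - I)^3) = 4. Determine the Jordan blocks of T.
Jordan blocks: (-2, 1), (-2, 1), (-2, 1), (1, 3), (1, 1)

λ = -2: successive nullity increments [3] count blocks of size ≥ k; block sizes are [1, 1, 1].
λ = 1: successive nullity increments [2, 1, 1] count blocks of size ≥ k; block sizes are [3, 1].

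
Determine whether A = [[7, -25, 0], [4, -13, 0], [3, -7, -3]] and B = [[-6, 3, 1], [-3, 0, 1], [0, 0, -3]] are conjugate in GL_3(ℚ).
No.

Both have characteristic polynomial (x + 3)^3, but the minimal polynomial of A is (x + 3)^3 while the minimal polynomial of B is (x + 3)^2. The minimal polynomial is a similarity invariant, so A and B are not similar.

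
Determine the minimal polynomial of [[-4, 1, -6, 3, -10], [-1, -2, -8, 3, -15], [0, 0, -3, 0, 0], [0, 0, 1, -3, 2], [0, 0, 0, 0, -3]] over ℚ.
The characteristic polynomial factors as (x + 3)^5. The minimal polynomial is ∏(x - λ)^{k_λ} where k_λ is the size of the largest Jordan block at λ.

For λ = -3: rank(A + 3I) = 3, and the largest Jordan block has size 3 (the smallest k with rank((A + 3I)^k) = rank((A + 3I)^(k+1))).

So m_A(x) = (x + 3)^3.

m_A(x) = (x + 3)^3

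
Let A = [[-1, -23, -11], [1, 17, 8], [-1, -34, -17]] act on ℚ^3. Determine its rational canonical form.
R = [[0, 0, -3], [1, 0, 5], [0, 1, -1]]

The invariant factors of A (the non-unit diagonal entries of the Smith normal form of xI - A over ℚ[x]) are (x - 1)^2(x + 3), each dividing the next. The characteristic polynomial is their product, (x - 1)^2(x + 3).

The rational canonical form is the block-diagonal matrix of companion matrices C(f_i):
R = [[0, 0, -3], [1, 0, 5], [0, 1, -1]].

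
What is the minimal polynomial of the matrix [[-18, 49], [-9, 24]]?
The characteristic polynomial factors as (x - 3)^2. The minimal polynomial is ∏(x - λ)^{k_λ} where k_λ is the size of the largest Jordan block at λ.

For λ = 3: rank(A - 3I) = 1, and the largest Jordan block has size 2 (the smallest k with rank((A - 3I)^k) = rank((A - 3I)^(k+1))).

So m_A(x) = (x - 3)^2.

m_A(x) = (x - 3)^2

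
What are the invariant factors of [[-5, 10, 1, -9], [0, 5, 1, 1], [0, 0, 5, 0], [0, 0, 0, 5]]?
x - 5, (x - 5)^2(x + 5)

The Jordan structure of A has elementary divisors (x + 5), (x - 5)^2, (x - 5). Arranging the block sizes at each eigenvalue in decreasing order and taking row products gives the invariant factors.

Invariant factors (smallest first, each dividing the next): x - 5, (x - 5)^2(x + 5).

Check: the last factor (x - 5)^2(x + 5) is the minimal polynomial, and the product (x - 5)^3(x + 5) is the characteristic polynomial.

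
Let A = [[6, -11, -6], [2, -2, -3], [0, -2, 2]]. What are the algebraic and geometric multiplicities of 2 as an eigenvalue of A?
algebraic multiplicity 3, geometric multiplicity 1

The characteristic polynomial is (x - 2)^3, so the factor x - 2 appears with exponent 3: the algebraic multiplicity is 3.

rank(A - 2I) = 2, so the eigenspace has dimension 3 - 2 = 1: the geometric multiplicity is 1.

Since 1 < 3, A is not diagonalizable.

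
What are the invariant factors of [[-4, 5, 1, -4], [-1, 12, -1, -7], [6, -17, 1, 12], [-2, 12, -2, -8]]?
x^2(x - 6)(x + 5)

The Jordan structure of A has elementary divisors (x + 5), x^2, (x - 6). Arranging the block sizes at each eigenvalue in decreasing order and taking row products gives the invariant factors.

Invariant factors (smallest first, each dividing the next): x^2(x - 6)(x + 5).

Check: the last factor x^2(x - 6)(x + 5) is the minimal polynomial, and the product x^2(x - 6)(x + 5) is the characteristic polynomial.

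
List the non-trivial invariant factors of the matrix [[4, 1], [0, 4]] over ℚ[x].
The Jordan structure of A has elementary divisors (x - 4)^2. Arranging the block sizes at each eigenvalue in decreasing order and taking row products gives the invariant factors.

Invariant factors (smallest first, each dividing the next): (x - 4)^2.

Check: the last factor (x - 4)^2 is the minimal polynomial, and the product (x - 4)^2 is the characteristic polynomial.

(x - 4)^2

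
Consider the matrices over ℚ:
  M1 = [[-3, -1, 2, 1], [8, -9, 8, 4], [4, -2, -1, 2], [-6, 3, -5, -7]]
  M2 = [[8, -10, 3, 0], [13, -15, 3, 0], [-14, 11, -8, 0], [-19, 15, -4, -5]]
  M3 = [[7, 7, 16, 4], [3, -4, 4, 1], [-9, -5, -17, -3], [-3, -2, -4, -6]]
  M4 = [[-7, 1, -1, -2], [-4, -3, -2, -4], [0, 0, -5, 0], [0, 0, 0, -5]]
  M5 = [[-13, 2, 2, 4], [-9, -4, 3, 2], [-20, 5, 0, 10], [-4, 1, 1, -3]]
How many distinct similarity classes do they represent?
2 classes: {M1, M2, M3, M5}, {M4}

Characteristic polynomials: χ_{M1} = (x + 5)^4, χ_{M2} = (x + 5)^4, χ_{M3} = (x + 5)^4, χ_{M4} = (x + 5)^4, χ_{M5} = (x + 5)^4.

{M1, M2, M3, M5}: invariant factors x + 5, (x + 5)^3.

{M4}: invariant factors x + 5, x + 5, (x + 5)^2.

Matrices are similar if and only if their invariant-factor lists agree; the partition into similarity classes is {M1, M2, M3, M5}, {M4}.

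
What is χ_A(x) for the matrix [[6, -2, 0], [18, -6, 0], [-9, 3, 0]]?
χ_A(x) = x^3

xI - A = [[x - 6, 2, 0], [-18, x + 6, 0], [9, -3, x]].

Expanding det(xI - A) along the first row:
det(xI - A) = + (x - 6)·det([[x + 6, 0], [-3, x]]) - (2)·det([[-18, 0], [9, x]]) + (0)·det([[-18, x + 6], [9, -3]]).

Evaluating gives χ_A(x) = x^3.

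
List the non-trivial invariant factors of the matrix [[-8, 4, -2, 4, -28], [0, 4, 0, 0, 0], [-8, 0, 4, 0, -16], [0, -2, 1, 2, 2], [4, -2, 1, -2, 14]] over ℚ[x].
x - 4, x - 4, x(x - 4)^2

The Jordan structure of A has elementary divisors x, (x - 4)^2, (x - 4), (x - 4). Arranging the block sizes at each eigenvalue in decreasing order and taking row products gives the invariant factors.

Invariant factors (smallest first, each dividing the next): x - 4, x - 4, x(x - 4)^2.

Check: the last factor x(x - 4)^2 is the minimal polynomial, and the product x(x - 4)^4 is the characteristic polynomial.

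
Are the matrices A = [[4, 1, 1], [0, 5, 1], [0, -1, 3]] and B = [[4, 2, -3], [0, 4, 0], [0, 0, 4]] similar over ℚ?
Yes.

Two matrices over a field are similar if and only if they have the same invariant factors.

Both A and B have characteristic polynomial (x - 4)^3 and minimal polynomial (x - 4)^2. Computing further, both have invariant factors x - 4, (x - 4)^2. Hence A and B are similar.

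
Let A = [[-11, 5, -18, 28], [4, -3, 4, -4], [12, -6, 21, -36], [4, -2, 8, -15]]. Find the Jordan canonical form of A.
The characteristic polynomial is det(xI - A) = (x + 1)^2(x + 3)^2, so the eigenvalues are -3 (algebraic multiplicity 2), -1 (algebraic multiplicity 2).

For λ = -3: rank(A + 3I) = 2. The eigenspace has dimension 4 - 2 = 2, so there are 2 Jordan blocks; the rank sequence gives block sizes [1, 1].

For λ = -1: rank(A + I) = 3, rank((A + I)^2) = 2. The eigenspace has dimension 4 - 3 = 1, so there is 1 Jordan block; the rank sequence gives block sizes [2].

Assembling the blocks gives the Jordan form J above.

J = [[-3, 0, 0, 0], [0, -3, 0, 0], [0, 0, -1, 1], [0, 0, 0, -1]]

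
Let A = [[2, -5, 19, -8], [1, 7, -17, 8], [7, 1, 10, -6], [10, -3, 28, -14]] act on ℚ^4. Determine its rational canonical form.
R = [[0, 0, 0, -20], [1, 0, 0, -1], [0, 1, 0, 1], [0, 0, 1, 5]]

The invariant factors of A (the non-unit diagonal entries of the Smith normal form of xI - A over ℚ[x]) are (x - 5)(x^3 - x - 4), each dividing the next. The characteristic polynomial is their product, (x - 5)(x^3 - x - 4).

The rational canonical form is the block-diagonal matrix of companion matrices C(f_i):
R = [[0, 0, 0, -20], [1, 0, 0, -1], [0, 1, 0, 1], [0, 0, 1, 5]].

Note the characteristic polynomial does not split into linear factors over ℚ, so A has no Jordan form over ℚ; the rational canonical form exists over any field.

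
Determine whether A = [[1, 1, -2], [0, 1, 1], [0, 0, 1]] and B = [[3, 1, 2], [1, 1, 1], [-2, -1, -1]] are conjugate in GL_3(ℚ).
Two matrices over a field are similar if and only if they have the same invariant factors.

Both A and B have characteristic polynomial (x - 1)^3 and minimal polynomial (x - 1)^3. Computing further, both have invariant factors (x - 1)^3. Hence A and B are similar.

Yes.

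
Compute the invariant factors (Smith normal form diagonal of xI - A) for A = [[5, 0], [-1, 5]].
(x - 5)^2

The Jordan structure of A has elementary divisors (x - 5)^2. Arranging the block sizes at each eigenvalue in decreasing order and taking row products gives the invariant factors.

Invariant factors (smallest first, each dividing the next): (x - 5)^2.

Check: the last factor (x - 5)^2 is the minimal polynomial, and the product (x - 5)^2 is the characteristic polynomial.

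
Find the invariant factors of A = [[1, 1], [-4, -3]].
(x + 1)^2

The Jordan structure of A has elementary divisors (x + 1)^2. Arranging the block sizes at each eigenvalue in decreasing order and taking row products gives the invariant factors.

Invariant factors (smallest first, each dividing the next): (x + 1)^2.

Check: the last factor (x + 1)^2 is the minimal polynomial, and the product (x + 1)^2 is the characteristic polynomial.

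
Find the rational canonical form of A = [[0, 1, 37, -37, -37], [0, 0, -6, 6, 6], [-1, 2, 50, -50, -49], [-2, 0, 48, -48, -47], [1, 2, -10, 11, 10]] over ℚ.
The invariant factors of A (the non-unit diagonal entries of the Smith normal form of xI - A over ℚ[x]) are (x - 6)(x^2 - 3x + 1)^2, each dividing the next. The characteristic polynomial is their product, (x - 6)(x^2 - 3x + 1)^2.

The rational canonical form is the block-diagonal matrix of companion matrices C(f_i):
R = [[0, 0, 0, 0, 6], [1, 0, 0, 0, -37], [0, 1, 0, 0, 72], [0, 0, 1, 0, -47], [0, 0, 0, 1, 12]].

Note the characteristic polynomial does not split into linear factors over ℚ, so A has no Jordan form over ℚ; the rational canonical form exists over any field.

R = [[0, 0, 0, 0, 6], [1, 0, 0, 0, -37], [0, 1, 0, 0, 72], [0, 0, 1, 0, -47], [0, 0, 0, 1, 12]]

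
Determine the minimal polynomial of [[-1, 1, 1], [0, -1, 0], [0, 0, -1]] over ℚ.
The characteristic polynomial factors as (x + 1)^3. The minimal polynomial is ∏(x - λ)^{k_λ} where k_λ is the size of the largest Jordan block at λ.

For λ = -1: rank(A + I) = 1, and the largest Jordan block has size 2 (the smallest k with rank((A + I)^k) = rank((A + I)^(k+1))).

So m_A(x) = (x + 1)^2.

m_A(x) = (x + 1)^2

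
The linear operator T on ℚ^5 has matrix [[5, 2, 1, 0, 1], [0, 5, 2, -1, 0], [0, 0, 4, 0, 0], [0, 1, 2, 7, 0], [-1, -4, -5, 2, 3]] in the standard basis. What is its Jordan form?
J = [[4, 1, 0, 0, 0], [0, 4, 0, 0, 0], [0, 0, 4, 0, 0], [0, 0, 0, 6, 1], [0, 0, 0, 0, 6]]

The characteristic polynomial is det(xI - A) = (x - 6)^2(x - 4)^3, so the eigenvalues are 4 (algebraic multiplicity 3), 6 (algebraic multiplicity 2).

For λ = 4: rank(A - 4I) = 3, rank((A - 4I)^2) = 2. The eigenspace has dimension 5 - 3 = 2, so there are 2 Jordan blocks; the rank sequence gives block sizes [2, 1].

For λ = 6: rank(A - 6I) = 4, rank((A - 6I)^2) = 3. The eigenspace has dimension 5 - 4 = 1, so there is 1 Jordan block; the rank sequence gives block sizes [2].

Assembling the blocks gives the Jordan form J above.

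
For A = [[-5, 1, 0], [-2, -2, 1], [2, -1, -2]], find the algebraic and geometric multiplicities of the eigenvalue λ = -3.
algebraic multiplicity 3, geometric multiplicity 1

The characteristic polynomial is (x + 3)^3, so the factor x + 3 appears with exponent 3: the algebraic multiplicity is 3.

rank(A + 3I) = 2, so the eigenspace has dimension 3 - 2 = 1: the geometric multiplicity is 1.

Since 1 < 3, A is not diagonalizable.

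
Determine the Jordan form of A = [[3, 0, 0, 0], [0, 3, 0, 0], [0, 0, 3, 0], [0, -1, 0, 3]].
The characteristic polynomial is det(xI - A) = (x - 3)^4, so the eigenvalues are 3 (algebraic multiplicity 4).

For λ = 3: rank(A - 3I) = 1, rank((A - 3I)^2) = 0. The eigenspace has dimension 4 - 1 = 3, so there are 3 Jordan blocks; the rank sequence gives block sizes [2, 1, 1].

Assembling the blocks gives the Jordan form J above.

J = [[3, 1, 0, 0], [0, 3, 0, 0], [0, 0, 3, 0], [0, 0, 0, 3]]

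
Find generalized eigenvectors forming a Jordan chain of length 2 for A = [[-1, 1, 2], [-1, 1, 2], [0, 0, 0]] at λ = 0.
v_1 = [[2, 3, 0]]^T, v_2 = [[1, 1, 0]]^T

We seek v_1 ∈ ker(A^2) \ ker(A), then set v_{i+1} = A v_i.

One such chain is v_1 = [[2, 3, 0]]^T, v_2 = [[1, 1, 0]]^T. Check: A v_2 = [[0, 0, 0]]^T = 0.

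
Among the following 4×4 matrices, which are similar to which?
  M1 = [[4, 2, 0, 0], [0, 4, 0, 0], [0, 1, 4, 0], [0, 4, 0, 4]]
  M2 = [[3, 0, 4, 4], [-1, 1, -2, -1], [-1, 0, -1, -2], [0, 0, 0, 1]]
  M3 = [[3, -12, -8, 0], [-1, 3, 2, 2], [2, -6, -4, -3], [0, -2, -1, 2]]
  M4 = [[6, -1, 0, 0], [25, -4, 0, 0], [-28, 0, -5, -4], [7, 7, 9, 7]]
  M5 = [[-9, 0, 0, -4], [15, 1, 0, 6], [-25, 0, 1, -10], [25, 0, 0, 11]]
3 classes: {M1}, {M2, M3, M4}, {M5}

Characteristic polynomials: χ_{M1} = (x - 4)^4, χ_{M2} = (x - 1)^4, χ_{M3} = (x - 1)^4, χ_{M4} = (x - 1)^4, χ_{M5} = (x - 1)^4.

{M1}: invariant factors x - 4, x - 4, (x - 4)^2.

{M2, M3, M4}: invariant factors (x - 1)^2, (x - 1)^2.

{M5}: invariant factors x - 1, x - 1, (x - 1)^2.

Matrices are similar if and only if their invariant-factor lists agree; the partition into similarity classes is {M1}, {M2, M3, M4}, {M5}.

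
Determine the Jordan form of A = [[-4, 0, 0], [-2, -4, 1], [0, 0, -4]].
The characteristic polynomial is det(xI - A) = (x + 4)^3, so the eigenvalues are -4 (algebraic multiplicity 3).

For λ = -4: rank(A + 4I) = 1, rank((A + 4I)^2) = 0. The eigenspace has dimension 3 - 1 = 2, so there are 2 Jordan blocks; the rank sequence gives block sizes [2, 1].

Assembling the blocks gives the Jordan form J above.

J = [[-4, 1, 0], [0, -4, 0], [0, 0, -4]]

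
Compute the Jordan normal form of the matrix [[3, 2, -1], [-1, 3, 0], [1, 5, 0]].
The characteristic polynomial is det(xI - A) = (x - 2)^3, so the eigenvalues are 2 (algebraic multiplicity 3).

For λ = 2: rank(A - 2I) = 2, rank((A - 2I)^2) = 1, rank((A - 2I)^3) = 0. The eigenspace has dimension 3 - 2 = 1, so there is 1 Jordan block; the rank sequence gives block sizes [3].

Assembling the blocks gives the Jordan form J above.

J = [[2, 1, 0], [0, 2, 1], [0, 0, 2]]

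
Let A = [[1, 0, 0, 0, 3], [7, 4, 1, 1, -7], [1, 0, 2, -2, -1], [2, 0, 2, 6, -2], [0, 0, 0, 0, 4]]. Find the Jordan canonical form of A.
The characteristic polynomial is det(xI - A) = (x - 4)^4(x - 1), so the eigenvalues are 1 (algebraic multiplicity 1), 4 (algebraic multiplicity 4).

For λ = 1: algebraic multiplicity 1 gives one 1×1 block.

For λ = 4: rank(A - 4I) = 2, rank((A - 4I)^2) = 1. The eigenspace has dimension 5 - 2 = 3, so there are 3 Jordan blocks; the rank sequence gives block sizes [2, 1, 1].

Assembling the blocks gives the Jordan form J above.

J = [[1, 0, 0, 0, 0], [0, 4, 1, 0, 0], [0, 0, 4, 0, 0], [0, 0, 0, 4, 0], [0, 0, 0, 0, 4]]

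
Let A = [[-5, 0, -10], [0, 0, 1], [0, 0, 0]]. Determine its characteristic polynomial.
χ_A(x) = x^2(x + 5)

xI - A = [[x + 5, 0, 10], [0, x, -1], [0, 0, x]].

Expanding det(xI - A) along the first row:
det(xI - A) = + (x + 5)·det([[x, -1], [0, x]]) - (0)·det([[0, -1], [0, x]]) + (10)·det([[0, x], [0, 0]]).

Evaluating gives χ_A(x) = x^3 + 5x^2 = x^2(x + 5).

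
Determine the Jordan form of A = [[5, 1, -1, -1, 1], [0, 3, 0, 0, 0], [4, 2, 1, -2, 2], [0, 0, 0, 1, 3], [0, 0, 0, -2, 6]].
J = [[3, 1, 0, 0, 0], [0, 3, 0, 0, 0], [0, 0, 3, 0, 0], [0, 0, 0, 3, 0], [0, 0, 0, 0, 4]]

The characteristic polynomial is det(xI - A) = (x - 4)(x - 3)^4, so the eigenvalues are 3 (algebraic multiplicity 4), 4 (algebraic multiplicity 1).

For λ = 3: rank(A - 3I) = 2, rank((A - 3I)^2) = 1. The eigenspace has dimension 5 - 2 = 3, so there are 3 Jordan blocks; the rank sequence gives block sizes [2, 1, 1].

For λ = 4: algebraic multiplicity 1 gives one 1×1 block.

Assembling the blocks gives the Jordan form J above.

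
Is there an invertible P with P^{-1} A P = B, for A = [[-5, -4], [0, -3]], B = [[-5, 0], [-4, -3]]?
Yes.

Two matrices over a field are similar if and only if they have the same invariant factors.

Both A and B have characteristic polynomial (x + 3)(x + 5) and minimal polynomial (x + 3)(x + 5). Computing further, both have invariant factors (x + 3)(x + 5). Hence A and B are similar.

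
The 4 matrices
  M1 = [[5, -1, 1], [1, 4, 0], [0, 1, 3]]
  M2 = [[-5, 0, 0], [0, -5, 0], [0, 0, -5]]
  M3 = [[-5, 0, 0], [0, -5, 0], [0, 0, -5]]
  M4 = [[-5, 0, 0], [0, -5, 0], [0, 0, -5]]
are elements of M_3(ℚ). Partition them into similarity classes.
Characteristic polynomials: χ_{M1} = (x - 4)^3, χ_{M2} = (x + 5)^3, χ_{M3} = (x + 5)^3, χ_{M4} = (x + 5)^3.

{M1}: invariant factors (x - 4)^3.

{M2, M3, M4}: invariant factors x + 5, x + 5, x + 5.

Matrices are similar if and only if their invariant-factor lists agree; the partition into similarity classes is {M1}, {M2, M3, M4}.

2 classes: {M1}, {M2, M3, M4}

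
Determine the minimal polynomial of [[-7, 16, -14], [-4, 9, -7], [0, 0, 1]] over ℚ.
The characteristic polynomial factors as (x - 1)^3. The minimal polynomial is ∏(x - λ)^{k_λ} where k_λ is the size of the largest Jordan block at λ.

For λ = 1: rank(A - I) = 1, and the largest Jordan block has size 2 (the smallest k with rank((A - I)^k) = rank((A - I)^(k+1))).

So m_A(x) = (x - 1)^2.

m_A(x) = (x - 1)^2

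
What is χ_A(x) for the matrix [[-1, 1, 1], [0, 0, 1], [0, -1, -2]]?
xI - A = [[x + 1, -1, -1], [0, x, -1], [0, 1, x + 2]].

Expanding det(xI - A) along the first row:
det(xI - A) = + (x + 1)·det([[x, -1], [1, x + 2]]) - (-1)·det([[0, -1], [0, x + 2]]) + (-1)·det([[0, x], [0, 1]]).

Evaluating gives χ_A(x) = x^3 + 3x^2 + 3x + 1 = (x + 1)^3.

χ_A(x) = (x + 1)^3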